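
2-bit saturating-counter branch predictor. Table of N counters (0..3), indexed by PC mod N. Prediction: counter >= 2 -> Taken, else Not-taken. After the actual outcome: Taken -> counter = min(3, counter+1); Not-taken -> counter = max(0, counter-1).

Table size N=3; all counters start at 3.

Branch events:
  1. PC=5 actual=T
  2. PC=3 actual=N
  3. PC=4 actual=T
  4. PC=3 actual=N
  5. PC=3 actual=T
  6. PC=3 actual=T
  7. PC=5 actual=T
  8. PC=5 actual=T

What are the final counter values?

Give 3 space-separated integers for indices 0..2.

Ev 1: PC=5 idx=2 pred=T actual=T -> ctr[2]=3
Ev 2: PC=3 idx=0 pred=T actual=N -> ctr[0]=2
Ev 3: PC=4 idx=1 pred=T actual=T -> ctr[1]=3
Ev 4: PC=3 idx=0 pred=T actual=N -> ctr[0]=1
Ev 5: PC=3 idx=0 pred=N actual=T -> ctr[0]=2
Ev 6: PC=3 idx=0 pred=T actual=T -> ctr[0]=3
Ev 7: PC=5 idx=2 pred=T actual=T -> ctr[2]=3
Ev 8: PC=5 idx=2 pred=T actual=T -> ctr[2]=3

Answer: 3 3 3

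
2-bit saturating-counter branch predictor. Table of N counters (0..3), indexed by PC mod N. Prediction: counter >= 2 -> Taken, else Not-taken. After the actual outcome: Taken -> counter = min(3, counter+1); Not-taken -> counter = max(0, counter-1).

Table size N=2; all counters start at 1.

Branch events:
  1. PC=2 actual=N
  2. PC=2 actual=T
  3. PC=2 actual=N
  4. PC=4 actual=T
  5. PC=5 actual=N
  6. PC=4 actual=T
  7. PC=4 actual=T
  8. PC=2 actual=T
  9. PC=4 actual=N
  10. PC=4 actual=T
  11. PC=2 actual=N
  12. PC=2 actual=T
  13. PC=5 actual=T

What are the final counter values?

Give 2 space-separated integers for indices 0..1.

Ev 1: PC=2 idx=0 pred=N actual=N -> ctr[0]=0
Ev 2: PC=2 idx=0 pred=N actual=T -> ctr[0]=1
Ev 3: PC=2 idx=0 pred=N actual=N -> ctr[0]=0
Ev 4: PC=4 idx=0 pred=N actual=T -> ctr[0]=1
Ev 5: PC=5 idx=1 pred=N actual=N -> ctr[1]=0
Ev 6: PC=4 idx=0 pred=N actual=T -> ctr[0]=2
Ev 7: PC=4 idx=0 pred=T actual=T -> ctr[0]=3
Ev 8: PC=2 idx=0 pred=T actual=T -> ctr[0]=3
Ev 9: PC=4 idx=0 pred=T actual=N -> ctr[0]=2
Ev 10: PC=4 idx=0 pred=T actual=T -> ctr[0]=3
Ev 11: PC=2 idx=0 pred=T actual=N -> ctr[0]=2
Ev 12: PC=2 idx=0 pred=T actual=T -> ctr[0]=3
Ev 13: PC=5 idx=1 pred=N actual=T -> ctr[1]=1

Answer: 3 1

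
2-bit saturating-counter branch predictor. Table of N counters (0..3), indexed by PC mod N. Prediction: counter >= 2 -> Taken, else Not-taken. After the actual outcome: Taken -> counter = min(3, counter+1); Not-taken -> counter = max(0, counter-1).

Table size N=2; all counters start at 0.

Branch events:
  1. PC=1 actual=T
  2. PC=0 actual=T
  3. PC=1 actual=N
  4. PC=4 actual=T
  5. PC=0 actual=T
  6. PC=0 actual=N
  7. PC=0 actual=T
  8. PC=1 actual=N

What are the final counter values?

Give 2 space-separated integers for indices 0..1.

Answer: 3 0

Derivation:
Ev 1: PC=1 idx=1 pred=N actual=T -> ctr[1]=1
Ev 2: PC=0 idx=0 pred=N actual=T -> ctr[0]=1
Ev 3: PC=1 idx=1 pred=N actual=N -> ctr[1]=0
Ev 4: PC=4 idx=0 pred=N actual=T -> ctr[0]=2
Ev 5: PC=0 idx=0 pred=T actual=T -> ctr[0]=3
Ev 6: PC=0 idx=0 pred=T actual=N -> ctr[0]=2
Ev 7: PC=0 idx=0 pred=T actual=T -> ctr[0]=3
Ev 8: PC=1 idx=1 pred=N actual=N -> ctr[1]=0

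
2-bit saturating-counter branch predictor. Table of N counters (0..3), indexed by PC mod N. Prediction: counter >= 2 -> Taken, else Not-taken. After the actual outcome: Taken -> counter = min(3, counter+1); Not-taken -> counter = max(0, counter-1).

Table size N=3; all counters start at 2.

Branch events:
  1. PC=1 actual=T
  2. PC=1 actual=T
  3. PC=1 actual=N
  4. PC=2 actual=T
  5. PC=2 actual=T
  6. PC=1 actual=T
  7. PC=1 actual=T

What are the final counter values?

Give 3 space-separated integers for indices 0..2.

Ev 1: PC=1 idx=1 pred=T actual=T -> ctr[1]=3
Ev 2: PC=1 idx=1 pred=T actual=T -> ctr[1]=3
Ev 3: PC=1 idx=1 pred=T actual=N -> ctr[1]=2
Ev 4: PC=2 idx=2 pred=T actual=T -> ctr[2]=3
Ev 5: PC=2 idx=2 pred=T actual=T -> ctr[2]=3
Ev 6: PC=1 idx=1 pred=T actual=T -> ctr[1]=3
Ev 7: PC=1 idx=1 pred=T actual=T -> ctr[1]=3

Answer: 2 3 3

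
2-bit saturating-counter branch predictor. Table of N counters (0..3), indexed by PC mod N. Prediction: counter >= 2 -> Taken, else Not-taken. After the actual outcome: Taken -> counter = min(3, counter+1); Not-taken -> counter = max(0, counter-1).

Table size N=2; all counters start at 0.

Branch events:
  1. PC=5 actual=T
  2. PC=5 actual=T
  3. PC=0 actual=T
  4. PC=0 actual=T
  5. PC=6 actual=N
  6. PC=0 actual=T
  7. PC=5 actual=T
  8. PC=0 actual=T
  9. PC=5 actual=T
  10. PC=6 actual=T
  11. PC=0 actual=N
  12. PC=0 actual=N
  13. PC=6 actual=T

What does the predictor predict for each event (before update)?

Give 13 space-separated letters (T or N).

Ev 1: PC=5 idx=1 pred=N actual=T -> ctr[1]=1
Ev 2: PC=5 idx=1 pred=N actual=T -> ctr[1]=2
Ev 3: PC=0 idx=0 pred=N actual=T -> ctr[0]=1
Ev 4: PC=0 idx=0 pred=N actual=T -> ctr[0]=2
Ev 5: PC=6 idx=0 pred=T actual=N -> ctr[0]=1
Ev 6: PC=0 idx=0 pred=N actual=T -> ctr[0]=2
Ev 7: PC=5 idx=1 pred=T actual=T -> ctr[1]=3
Ev 8: PC=0 idx=0 pred=T actual=T -> ctr[0]=3
Ev 9: PC=5 idx=1 pred=T actual=T -> ctr[1]=3
Ev 10: PC=6 idx=0 pred=T actual=T -> ctr[0]=3
Ev 11: PC=0 idx=0 pred=T actual=N -> ctr[0]=2
Ev 12: PC=0 idx=0 pred=T actual=N -> ctr[0]=1
Ev 13: PC=6 idx=0 pred=N actual=T -> ctr[0]=2

Answer: N N N N T N T T T T T T N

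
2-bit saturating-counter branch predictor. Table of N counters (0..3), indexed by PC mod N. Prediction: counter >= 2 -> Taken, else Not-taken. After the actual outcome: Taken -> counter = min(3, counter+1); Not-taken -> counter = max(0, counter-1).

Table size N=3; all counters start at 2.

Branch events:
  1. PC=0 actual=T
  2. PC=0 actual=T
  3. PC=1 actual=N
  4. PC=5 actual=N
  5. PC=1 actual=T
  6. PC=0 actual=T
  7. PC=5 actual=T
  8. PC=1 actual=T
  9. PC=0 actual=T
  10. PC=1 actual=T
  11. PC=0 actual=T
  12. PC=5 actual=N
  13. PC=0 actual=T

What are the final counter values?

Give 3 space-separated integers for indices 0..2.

Answer: 3 3 1

Derivation:
Ev 1: PC=0 idx=0 pred=T actual=T -> ctr[0]=3
Ev 2: PC=0 idx=0 pred=T actual=T -> ctr[0]=3
Ev 3: PC=1 idx=1 pred=T actual=N -> ctr[1]=1
Ev 4: PC=5 idx=2 pred=T actual=N -> ctr[2]=1
Ev 5: PC=1 idx=1 pred=N actual=T -> ctr[1]=2
Ev 6: PC=0 idx=0 pred=T actual=T -> ctr[0]=3
Ev 7: PC=5 idx=2 pred=N actual=T -> ctr[2]=2
Ev 8: PC=1 idx=1 pred=T actual=T -> ctr[1]=3
Ev 9: PC=0 idx=0 pred=T actual=T -> ctr[0]=3
Ev 10: PC=1 idx=1 pred=T actual=T -> ctr[1]=3
Ev 11: PC=0 idx=0 pred=T actual=T -> ctr[0]=3
Ev 12: PC=5 idx=2 pred=T actual=N -> ctr[2]=1
Ev 13: PC=0 idx=0 pred=T actual=T -> ctr[0]=3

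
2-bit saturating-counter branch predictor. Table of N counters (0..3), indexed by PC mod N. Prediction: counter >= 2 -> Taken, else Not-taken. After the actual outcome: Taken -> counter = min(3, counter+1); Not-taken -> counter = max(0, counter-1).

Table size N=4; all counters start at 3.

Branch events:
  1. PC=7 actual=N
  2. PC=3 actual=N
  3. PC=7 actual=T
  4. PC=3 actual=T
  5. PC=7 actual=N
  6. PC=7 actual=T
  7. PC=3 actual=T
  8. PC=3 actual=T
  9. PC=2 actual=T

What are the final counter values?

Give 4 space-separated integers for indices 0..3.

Ev 1: PC=7 idx=3 pred=T actual=N -> ctr[3]=2
Ev 2: PC=3 idx=3 pred=T actual=N -> ctr[3]=1
Ev 3: PC=7 idx=3 pred=N actual=T -> ctr[3]=2
Ev 4: PC=3 idx=3 pred=T actual=T -> ctr[3]=3
Ev 5: PC=7 idx=3 pred=T actual=N -> ctr[3]=2
Ev 6: PC=7 idx=3 pred=T actual=T -> ctr[3]=3
Ev 7: PC=3 idx=3 pred=T actual=T -> ctr[3]=3
Ev 8: PC=3 idx=3 pred=T actual=T -> ctr[3]=3
Ev 9: PC=2 idx=2 pred=T actual=T -> ctr[2]=3

Answer: 3 3 3 3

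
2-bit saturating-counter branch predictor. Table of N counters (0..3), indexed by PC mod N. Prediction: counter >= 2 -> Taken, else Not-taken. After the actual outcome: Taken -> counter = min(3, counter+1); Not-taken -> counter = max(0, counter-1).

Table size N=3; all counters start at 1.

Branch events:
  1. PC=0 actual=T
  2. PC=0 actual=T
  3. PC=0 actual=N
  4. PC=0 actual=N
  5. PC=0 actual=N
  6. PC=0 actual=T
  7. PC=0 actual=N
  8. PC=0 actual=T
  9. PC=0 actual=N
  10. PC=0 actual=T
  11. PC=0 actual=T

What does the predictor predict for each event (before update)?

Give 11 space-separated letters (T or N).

Ev 1: PC=0 idx=0 pred=N actual=T -> ctr[0]=2
Ev 2: PC=0 idx=0 pred=T actual=T -> ctr[0]=3
Ev 3: PC=0 idx=0 pred=T actual=N -> ctr[0]=2
Ev 4: PC=0 idx=0 pred=T actual=N -> ctr[0]=1
Ev 5: PC=0 idx=0 pred=N actual=N -> ctr[0]=0
Ev 6: PC=0 idx=0 pred=N actual=T -> ctr[0]=1
Ev 7: PC=0 idx=0 pred=N actual=N -> ctr[0]=0
Ev 8: PC=0 idx=0 pred=N actual=T -> ctr[0]=1
Ev 9: PC=0 idx=0 pred=N actual=N -> ctr[0]=0
Ev 10: PC=0 idx=0 pred=N actual=T -> ctr[0]=1
Ev 11: PC=0 idx=0 pred=N actual=T -> ctr[0]=2

Answer: N T T T N N N N N N N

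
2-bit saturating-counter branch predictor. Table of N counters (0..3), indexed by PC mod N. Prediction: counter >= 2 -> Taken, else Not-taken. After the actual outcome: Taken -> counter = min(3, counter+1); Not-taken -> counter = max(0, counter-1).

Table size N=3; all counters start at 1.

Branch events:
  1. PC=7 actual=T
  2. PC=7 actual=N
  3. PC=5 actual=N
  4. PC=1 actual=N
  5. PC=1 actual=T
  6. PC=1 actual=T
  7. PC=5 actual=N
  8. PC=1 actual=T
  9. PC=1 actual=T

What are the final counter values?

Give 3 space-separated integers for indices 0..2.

Ev 1: PC=7 idx=1 pred=N actual=T -> ctr[1]=2
Ev 2: PC=7 idx=1 pred=T actual=N -> ctr[1]=1
Ev 3: PC=5 idx=2 pred=N actual=N -> ctr[2]=0
Ev 4: PC=1 idx=1 pred=N actual=N -> ctr[1]=0
Ev 5: PC=1 idx=1 pred=N actual=T -> ctr[1]=1
Ev 6: PC=1 idx=1 pred=N actual=T -> ctr[1]=2
Ev 7: PC=5 idx=2 pred=N actual=N -> ctr[2]=0
Ev 8: PC=1 idx=1 pred=T actual=T -> ctr[1]=3
Ev 9: PC=1 idx=1 pred=T actual=T -> ctr[1]=3

Answer: 1 3 0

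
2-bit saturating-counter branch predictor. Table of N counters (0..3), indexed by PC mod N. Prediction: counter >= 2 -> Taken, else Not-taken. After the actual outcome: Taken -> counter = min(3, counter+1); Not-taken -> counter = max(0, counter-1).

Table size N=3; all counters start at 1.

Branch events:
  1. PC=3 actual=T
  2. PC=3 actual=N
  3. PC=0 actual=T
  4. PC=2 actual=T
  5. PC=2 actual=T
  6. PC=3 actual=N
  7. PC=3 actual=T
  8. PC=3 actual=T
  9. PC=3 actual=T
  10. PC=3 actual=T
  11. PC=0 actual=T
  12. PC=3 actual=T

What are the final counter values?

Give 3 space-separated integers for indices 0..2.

Answer: 3 1 3

Derivation:
Ev 1: PC=3 idx=0 pred=N actual=T -> ctr[0]=2
Ev 2: PC=3 idx=0 pred=T actual=N -> ctr[0]=1
Ev 3: PC=0 idx=0 pred=N actual=T -> ctr[0]=2
Ev 4: PC=2 idx=2 pred=N actual=T -> ctr[2]=2
Ev 5: PC=2 idx=2 pred=T actual=T -> ctr[2]=3
Ev 6: PC=3 idx=0 pred=T actual=N -> ctr[0]=1
Ev 7: PC=3 idx=0 pred=N actual=T -> ctr[0]=2
Ev 8: PC=3 idx=0 pred=T actual=T -> ctr[0]=3
Ev 9: PC=3 idx=0 pred=T actual=T -> ctr[0]=3
Ev 10: PC=3 idx=0 pred=T actual=T -> ctr[0]=3
Ev 11: PC=0 idx=0 pred=T actual=T -> ctr[0]=3
Ev 12: PC=3 idx=0 pred=T actual=T -> ctr[0]=3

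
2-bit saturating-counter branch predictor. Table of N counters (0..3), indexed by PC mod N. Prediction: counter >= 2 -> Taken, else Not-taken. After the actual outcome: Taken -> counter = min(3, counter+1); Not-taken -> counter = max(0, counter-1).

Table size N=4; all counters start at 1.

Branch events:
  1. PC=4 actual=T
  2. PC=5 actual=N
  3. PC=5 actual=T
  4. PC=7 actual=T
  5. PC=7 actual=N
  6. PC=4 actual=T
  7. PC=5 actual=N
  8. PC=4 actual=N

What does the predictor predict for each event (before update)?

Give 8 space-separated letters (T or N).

Ev 1: PC=4 idx=0 pred=N actual=T -> ctr[0]=2
Ev 2: PC=5 idx=1 pred=N actual=N -> ctr[1]=0
Ev 3: PC=5 idx=1 pred=N actual=T -> ctr[1]=1
Ev 4: PC=7 idx=3 pred=N actual=T -> ctr[3]=2
Ev 5: PC=7 idx=3 pred=T actual=N -> ctr[3]=1
Ev 6: PC=4 idx=0 pred=T actual=T -> ctr[0]=3
Ev 7: PC=5 idx=1 pred=N actual=N -> ctr[1]=0
Ev 8: PC=4 idx=0 pred=T actual=N -> ctr[0]=2

Answer: N N N N T T N T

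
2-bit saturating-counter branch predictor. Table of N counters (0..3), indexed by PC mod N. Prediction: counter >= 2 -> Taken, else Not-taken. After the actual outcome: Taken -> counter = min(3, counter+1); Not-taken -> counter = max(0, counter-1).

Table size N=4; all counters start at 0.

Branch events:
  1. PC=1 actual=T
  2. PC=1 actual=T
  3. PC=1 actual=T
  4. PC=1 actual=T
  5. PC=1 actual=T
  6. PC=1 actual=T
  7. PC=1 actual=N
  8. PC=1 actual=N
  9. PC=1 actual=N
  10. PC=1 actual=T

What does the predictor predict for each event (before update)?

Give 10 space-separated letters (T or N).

Answer: N N T T T T T T N N

Derivation:
Ev 1: PC=1 idx=1 pred=N actual=T -> ctr[1]=1
Ev 2: PC=1 idx=1 pred=N actual=T -> ctr[1]=2
Ev 3: PC=1 idx=1 pred=T actual=T -> ctr[1]=3
Ev 4: PC=1 idx=1 pred=T actual=T -> ctr[1]=3
Ev 5: PC=1 idx=1 pred=T actual=T -> ctr[1]=3
Ev 6: PC=1 idx=1 pred=T actual=T -> ctr[1]=3
Ev 7: PC=1 idx=1 pred=T actual=N -> ctr[1]=2
Ev 8: PC=1 idx=1 pred=T actual=N -> ctr[1]=1
Ev 9: PC=1 idx=1 pred=N actual=N -> ctr[1]=0
Ev 10: PC=1 idx=1 pred=N actual=T -> ctr[1]=1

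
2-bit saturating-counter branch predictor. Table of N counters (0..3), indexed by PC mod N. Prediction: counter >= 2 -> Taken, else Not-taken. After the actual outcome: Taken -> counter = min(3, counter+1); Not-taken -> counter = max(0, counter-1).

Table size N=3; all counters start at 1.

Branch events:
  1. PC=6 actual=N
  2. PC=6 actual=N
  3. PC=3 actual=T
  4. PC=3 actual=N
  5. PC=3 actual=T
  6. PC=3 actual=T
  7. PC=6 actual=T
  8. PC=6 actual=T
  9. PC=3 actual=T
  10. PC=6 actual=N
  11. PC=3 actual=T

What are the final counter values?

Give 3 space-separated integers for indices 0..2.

Ev 1: PC=6 idx=0 pred=N actual=N -> ctr[0]=0
Ev 2: PC=6 idx=0 pred=N actual=N -> ctr[0]=0
Ev 3: PC=3 idx=0 pred=N actual=T -> ctr[0]=1
Ev 4: PC=3 idx=0 pred=N actual=N -> ctr[0]=0
Ev 5: PC=3 idx=0 pred=N actual=T -> ctr[0]=1
Ev 6: PC=3 idx=0 pred=N actual=T -> ctr[0]=2
Ev 7: PC=6 idx=0 pred=T actual=T -> ctr[0]=3
Ev 8: PC=6 idx=0 pred=T actual=T -> ctr[0]=3
Ev 9: PC=3 idx=0 pred=T actual=T -> ctr[0]=3
Ev 10: PC=6 idx=0 pred=T actual=N -> ctr[0]=2
Ev 11: PC=3 idx=0 pred=T actual=T -> ctr[0]=3

Answer: 3 1 1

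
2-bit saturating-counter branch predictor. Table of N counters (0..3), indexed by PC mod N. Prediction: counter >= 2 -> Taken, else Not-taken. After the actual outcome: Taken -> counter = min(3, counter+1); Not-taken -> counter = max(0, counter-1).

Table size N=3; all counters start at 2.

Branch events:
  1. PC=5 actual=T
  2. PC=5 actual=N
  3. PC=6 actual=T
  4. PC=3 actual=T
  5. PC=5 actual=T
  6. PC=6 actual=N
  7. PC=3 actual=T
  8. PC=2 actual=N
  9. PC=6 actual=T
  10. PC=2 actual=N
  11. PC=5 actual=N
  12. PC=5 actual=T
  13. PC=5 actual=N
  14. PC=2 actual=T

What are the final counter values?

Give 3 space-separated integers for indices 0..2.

Answer: 3 2 1

Derivation:
Ev 1: PC=5 idx=2 pred=T actual=T -> ctr[2]=3
Ev 2: PC=5 idx=2 pred=T actual=N -> ctr[2]=2
Ev 3: PC=6 idx=0 pred=T actual=T -> ctr[0]=3
Ev 4: PC=3 idx=0 pred=T actual=T -> ctr[0]=3
Ev 5: PC=5 idx=2 pred=T actual=T -> ctr[2]=3
Ev 6: PC=6 idx=0 pred=T actual=N -> ctr[0]=2
Ev 7: PC=3 idx=0 pred=T actual=T -> ctr[0]=3
Ev 8: PC=2 idx=2 pred=T actual=N -> ctr[2]=2
Ev 9: PC=6 idx=0 pred=T actual=T -> ctr[0]=3
Ev 10: PC=2 idx=2 pred=T actual=N -> ctr[2]=1
Ev 11: PC=5 idx=2 pred=N actual=N -> ctr[2]=0
Ev 12: PC=5 idx=2 pred=N actual=T -> ctr[2]=1
Ev 13: PC=5 idx=2 pred=N actual=N -> ctr[2]=0
Ev 14: PC=2 idx=2 pred=N actual=T -> ctr[2]=1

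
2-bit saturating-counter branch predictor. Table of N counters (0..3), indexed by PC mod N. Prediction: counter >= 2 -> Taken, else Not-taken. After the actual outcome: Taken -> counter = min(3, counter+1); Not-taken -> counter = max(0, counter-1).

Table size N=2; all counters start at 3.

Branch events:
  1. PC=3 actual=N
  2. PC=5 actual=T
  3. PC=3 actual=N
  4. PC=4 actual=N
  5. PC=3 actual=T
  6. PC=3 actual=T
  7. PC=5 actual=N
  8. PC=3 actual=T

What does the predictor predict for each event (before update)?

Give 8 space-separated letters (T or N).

Ev 1: PC=3 idx=1 pred=T actual=N -> ctr[1]=2
Ev 2: PC=5 idx=1 pred=T actual=T -> ctr[1]=3
Ev 3: PC=3 idx=1 pred=T actual=N -> ctr[1]=2
Ev 4: PC=4 idx=0 pred=T actual=N -> ctr[0]=2
Ev 5: PC=3 idx=1 pred=T actual=T -> ctr[1]=3
Ev 6: PC=3 idx=1 pred=T actual=T -> ctr[1]=3
Ev 7: PC=5 idx=1 pred=T actual=N -> ctr[1]=2
Ev 8: PC=3 idx=1 pred=T actual=T -> ctr[1]=3

Answer: T T T T T T T T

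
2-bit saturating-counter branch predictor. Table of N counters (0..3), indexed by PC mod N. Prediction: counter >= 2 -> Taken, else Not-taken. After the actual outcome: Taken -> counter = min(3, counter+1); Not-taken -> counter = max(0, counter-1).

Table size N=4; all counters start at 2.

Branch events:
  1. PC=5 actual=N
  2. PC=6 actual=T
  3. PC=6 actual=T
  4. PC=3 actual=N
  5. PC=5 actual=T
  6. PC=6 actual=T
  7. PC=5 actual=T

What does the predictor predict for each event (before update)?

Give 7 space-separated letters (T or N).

Answer: T T T T N T T

Derivation:
Ev 1: PC=5 idx=1 pred=T actual=N -> ctr[1]=1
Ev 2: PC=6 idx=2 pred=T actual=T -> ctr[2]=3
Ev 3: PC=6 idx=2 pred=T actual=T -> ctr[2]=3
Ev 4: PC=3 idx=3 pred=T actual=N -> ctr[3]=1
Ev 5: PC=5 idx=1 pred=N actual=T -> ctr[1]=2
Ev 6: PC=6 idx=2 pred=T actual=T -> ctr[2]=3
Ev 7: PC=5 idx=1 pred=T actual=T -> ctr[1]=3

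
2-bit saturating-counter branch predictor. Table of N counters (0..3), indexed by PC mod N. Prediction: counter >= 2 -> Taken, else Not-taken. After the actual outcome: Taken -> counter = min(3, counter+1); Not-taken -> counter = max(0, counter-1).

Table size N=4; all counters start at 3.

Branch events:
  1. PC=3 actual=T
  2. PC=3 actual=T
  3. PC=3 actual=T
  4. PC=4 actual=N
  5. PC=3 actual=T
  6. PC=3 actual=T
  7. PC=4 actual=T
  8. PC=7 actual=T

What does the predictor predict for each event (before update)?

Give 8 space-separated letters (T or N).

Ev 1: PC=3 idx=3 pred=T actual=T -> ctr[3]=3
Ev 2: PC=3 idx=3 pred=T actual=T -> ctr[3]=3
Ev 3: PC=3 idx=3 pred=T actual=T -> ctr[3]=3
Ev 4: PC=4 idx=0 pred=T actual=N -> ctr[0]=2
Ev 5: PC=3 idx=3 pred=T actual=T -> ctr[3]=3
Ev 6: PC=3 idx=3 pred=T actual=T -> ctr[3]=3
Ev 7: PC=4 idx=0 pred=T actual=T -> ctr[0]=3
Ev 8: PC=7 idx=3 pred=T actual=T -> ctr[3]=3

Answer: T T T T T T T T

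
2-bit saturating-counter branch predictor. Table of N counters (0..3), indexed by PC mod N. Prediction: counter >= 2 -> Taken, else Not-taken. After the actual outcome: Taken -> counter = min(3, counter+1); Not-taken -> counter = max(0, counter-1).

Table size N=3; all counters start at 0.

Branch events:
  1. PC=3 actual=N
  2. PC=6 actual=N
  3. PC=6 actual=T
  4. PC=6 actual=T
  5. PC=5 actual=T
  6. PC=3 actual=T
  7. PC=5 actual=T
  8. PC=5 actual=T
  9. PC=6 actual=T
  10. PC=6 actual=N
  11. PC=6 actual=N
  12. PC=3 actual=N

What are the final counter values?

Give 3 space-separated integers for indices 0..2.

Ev 1: PC=3 idx=0 pred=N actual=N -> ctr[0]=0
Ev 2: PC=6 idx=0 pred=N actual=N -> ctr[0]=0
Ev 3: PC=6 idx=0 pred=N actual=T -> ctr[0]=1
Ev 4: PC=6 idx=0 pred=N actual=T -> ctr[0]=2
Ev 5: PC=5 idx=2 pred=N actual=T -> ctr[2]=1
Ev 6: PC=3 idx=0 pred=T actual=T -> ctr[0]=3
Ev 7: PC=5 idx=2 pred=N actual=T -> ctr[2]=2
Ev 8: PC=5 idx=2 pred=T actual=T -> ctr[2]=3
Ev 9: PC=6 idx=0 pred=T actual=T -> ctr[0]=3
Ev 10: PC=6 idx=0 pred=T actual=N -> ctr[0]=2
Ev 11: PC=6 idx=0 pred=T actual=N -> ctr[0]=1
Ev 12: PC=3 idx=0 pred=N actual=N -> ctr[0]=0

Answer: 0 0 3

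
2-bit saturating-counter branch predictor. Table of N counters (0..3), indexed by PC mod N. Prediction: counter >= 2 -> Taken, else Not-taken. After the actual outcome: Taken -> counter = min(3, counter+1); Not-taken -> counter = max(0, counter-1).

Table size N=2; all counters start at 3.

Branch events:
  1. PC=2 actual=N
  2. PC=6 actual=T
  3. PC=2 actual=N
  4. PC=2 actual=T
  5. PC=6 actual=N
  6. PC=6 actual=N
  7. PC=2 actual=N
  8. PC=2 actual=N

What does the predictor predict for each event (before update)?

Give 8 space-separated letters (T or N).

Ev 1: PC=2 idx=0 pred=T actual=N -> ctr[0]=2
Ev 2: PC=6 idx=0 pred=T actual=T -> ctr[0]=3
Ev 3: PC=2 idx=0 pred=T actual=N -> ctr[0]=2
Ev 4: PC=2 idx=0 pred=T actual=T -> ctr[0]=3
Ev 5: PC=6 idx=0 pred=T actual=N -> ctr[0]=2
Ev 6: PC=6 idx=0 pred=T actual=N -> ctr[0]=1
Ev 7: PC=2 idx=0 pred=N actual=N -> ctr[0]=0
Ev 8: PC=2 idx=0 pred=N actual=N -> ctr[0]=0

Answer: T T T T T T N N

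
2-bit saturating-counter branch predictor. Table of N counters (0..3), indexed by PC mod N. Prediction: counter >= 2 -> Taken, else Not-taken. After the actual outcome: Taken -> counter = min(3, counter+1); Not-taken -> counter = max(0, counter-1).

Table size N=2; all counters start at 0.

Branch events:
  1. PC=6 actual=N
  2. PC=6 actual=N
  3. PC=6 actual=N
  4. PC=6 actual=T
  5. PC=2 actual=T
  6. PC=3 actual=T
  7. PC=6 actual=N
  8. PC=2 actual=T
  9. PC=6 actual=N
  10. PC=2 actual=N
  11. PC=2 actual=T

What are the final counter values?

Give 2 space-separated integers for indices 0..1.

Answer: 1 1

Derivation:
Ev 1: PC=6 idx=0 pred=N actual=N -> ctr[0]=0
Ev 2: PC=6 idx=0 pred=N actual=N -> ctr[0]=0
Ev 3: PC=6 idx=0 pred=N actual=N -> ctr[0]=0
Ev 4: PC=6 idx=0 pred=N actual=T -> ctr[0]=1
Ev 5: PC=2 idx=0 pred=N actual=T -> ctr[0]=2
Ev 6: PC=3 idx=1 pred=N actual=T -> ctr[1]=1
Ev 7: PC=6 idx=0 pred=T actual=N -> ctr[0]=1
Ev 8: PC=2 idx=0 pred=N actual=T -> ctr[0]=2
Ev 9: PC=6 idx=0 pred=T actual=N -> ctr[0]=1
Ev 10: PC=2 idx=0 pred=N actual=N -> ctr[0]=0
Ev 11: PC=2 idx=0 pred=N actual=T -> ctr[0]=1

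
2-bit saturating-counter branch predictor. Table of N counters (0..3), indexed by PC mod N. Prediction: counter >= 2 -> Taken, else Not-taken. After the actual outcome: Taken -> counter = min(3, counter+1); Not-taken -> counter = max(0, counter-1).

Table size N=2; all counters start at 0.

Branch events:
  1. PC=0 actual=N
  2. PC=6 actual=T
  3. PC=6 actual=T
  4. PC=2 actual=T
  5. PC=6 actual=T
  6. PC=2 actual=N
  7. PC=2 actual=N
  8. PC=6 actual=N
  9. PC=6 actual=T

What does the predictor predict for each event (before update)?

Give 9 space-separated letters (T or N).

Answer: N N N T T T T N N

Derivation:
Ev 1: PC=0 idx=0 pred=N actual=N -> ctr[0]=0
Ev 2: PC=6 idx=0 pred=N actual=T -> ctr[0]=1
Ev 3: PC=6 idx=0 pred=N actual=T -> ctr[0]=2
Ev 4: PC=2 idx=0 pred=T actual=T -> ctr[0]=3
Ev 5: PC=6 idx=0 pred=T actual=T -> ctr[0]=3
Ev 6: PC=2 idx=0 pred=T actual=N -> ctr[0]=2
Ev 7: PC=2 idx=0 pred=T actual=N -> ctr[0]=1
Ev 8: PC=6 idx=0 pred=N actual=N -> ctr[0]=0
Ev 9: PC=6 idx=0 pred=N actual=T -> ctr[0]=1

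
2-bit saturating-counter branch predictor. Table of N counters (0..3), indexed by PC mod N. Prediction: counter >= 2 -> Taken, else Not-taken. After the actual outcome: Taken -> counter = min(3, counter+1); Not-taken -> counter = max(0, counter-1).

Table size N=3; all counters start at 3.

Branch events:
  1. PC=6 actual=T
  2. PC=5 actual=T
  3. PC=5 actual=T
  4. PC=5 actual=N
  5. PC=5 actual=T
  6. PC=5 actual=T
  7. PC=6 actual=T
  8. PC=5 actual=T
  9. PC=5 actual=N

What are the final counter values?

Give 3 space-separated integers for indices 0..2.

Answer: 3 3 2

Derivation:
Ev 1: PC=6 idx=0 pred=T actual=T -> ctr[0]=3
Ev 2: PC=5 idx=2 pred=T actual=T -> ctr[2]=3
Ev 3: PC=5 idx=2 pred=T actual=T -> ctr[2]=3
Ev 4: PC=5 idx=2 pred=T actual=N -> ctr[2]=2
Ev 5: PC=5 idx=2 pred=T actual=T -> ctr[2]=3
Ev 6: PC=5 idx=2 pred=T actual=T -> ctr[2]=3
Ev 7: PC=6 idx=0 pred=T actual=T -> ctr[0]=3
Ev 8: PC=5 idx=2 pred=T actual=T -> ctr[2]=3
Ev 9: PC=5 idx=2 pred=T actual=N -> ctr[2]=2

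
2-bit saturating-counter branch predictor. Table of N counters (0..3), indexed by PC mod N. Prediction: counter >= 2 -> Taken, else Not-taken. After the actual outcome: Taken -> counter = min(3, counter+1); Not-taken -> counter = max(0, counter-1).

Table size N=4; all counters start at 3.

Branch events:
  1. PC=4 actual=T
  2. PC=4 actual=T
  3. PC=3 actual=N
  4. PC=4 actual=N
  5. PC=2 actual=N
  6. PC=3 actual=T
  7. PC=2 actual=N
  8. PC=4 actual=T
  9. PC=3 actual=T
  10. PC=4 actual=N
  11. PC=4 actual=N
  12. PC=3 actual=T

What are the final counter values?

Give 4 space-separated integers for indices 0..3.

Answer: 1 3 1 3

Derivation:
Ev 1: PC=4 idx=0 pred=T actual=T -> ctr[0]=3
Ev 2: PC=4 idx=0 pred=T actual=T -> ctr[0]=3
Ev 3: PC=3 idx=3 pred=T actual=N -> ctr[3]=2
Ev 4: PC=4 idx=0 pred=T actual=N -> ctr[0]=2
Ev 5: PC=2 idx=2 pred=T actual=N -> ctr[2]=2
Ev 6: PC=3 idx=3 pred=T actual=T -> ctr[3]=3
Ev 7: PC=2 idx=2 pred=T actual=N -> ctr[2]=1
Ev 8: PC=4 idx=0 pred=T actual=T -> ctr[0]=3
Ev 9: PC=3 idx=3 pred=T actual=T -> ctr[3]=3
Ev 10: PC=4 idx=0 pred=T actual=N -> ctr[0]=2
Ev 11: PC=4 idx=0 pred=T actual=N -> ctr[0]=1
Ev 12: PC=3 idx=3 pred=T actual=T -> ctr[3]=3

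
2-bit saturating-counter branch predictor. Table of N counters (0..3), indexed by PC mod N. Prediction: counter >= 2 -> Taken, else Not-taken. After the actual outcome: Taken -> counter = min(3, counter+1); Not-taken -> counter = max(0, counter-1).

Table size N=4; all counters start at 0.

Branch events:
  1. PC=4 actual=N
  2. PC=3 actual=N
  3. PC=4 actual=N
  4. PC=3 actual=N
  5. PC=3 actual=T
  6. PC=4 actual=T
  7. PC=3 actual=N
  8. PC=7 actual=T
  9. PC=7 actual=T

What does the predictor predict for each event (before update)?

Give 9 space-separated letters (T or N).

Answer: N N N N N N N N N

Derivation:
Ev 1: PC=4 idx=0 pred=N actual=N -> ctr[0]=0
Ev 2: PC=3 idx=3 pred=N actual=N -> ctr[3]=0
Ev 3: PC=4 idx=0 pred=N actual=N -> ctr[0]=0
Ev 4: PC=3 idx=3 pred=N actual=N -> ctr[3]=0
Ev 5: PC=3 idx=3 pred=N actual=T -> ctr[3]=1
Ev 6: PC=4 idx=0 pred=N actual=T -> ctr[0]=1
Ev 7: PC=3 idx=3 pred=N actual=N -> ctr[3]=0
Ev 8: PC=7 idx=3 pred=N actual=T -> ctr[3]=1
Ev 9: PC=7 idx=3 pred=N actual=T -> ctr[3]=2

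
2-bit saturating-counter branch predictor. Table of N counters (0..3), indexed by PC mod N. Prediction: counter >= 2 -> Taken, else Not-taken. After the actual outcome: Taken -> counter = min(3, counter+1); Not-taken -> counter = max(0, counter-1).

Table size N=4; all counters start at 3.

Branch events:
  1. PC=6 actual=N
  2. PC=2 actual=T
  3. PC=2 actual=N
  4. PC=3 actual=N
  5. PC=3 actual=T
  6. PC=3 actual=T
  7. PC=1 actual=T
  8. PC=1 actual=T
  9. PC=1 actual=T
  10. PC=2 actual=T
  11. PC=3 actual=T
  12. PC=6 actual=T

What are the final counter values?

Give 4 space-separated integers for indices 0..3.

Answer: 3 3 3 3

Derivation:
Ev 1: PC=6 idx=2 pred=T actual=N -> ctr[2]=2
Ev 2: PC=2 idx=2 pred=T actual=T -> ctr[2]=3
Ev 3: PC=2 idx=2 pred=T actual=N -> ctr[2]=2
Ev 4: PC=3 idx=3 pred=T actual=N -> ctr[3]=2
Ev 5: PC=3 idx=3 pred=T actual=T -> ctr[3]=3
Ev 6: PC=3 idx=3 pred=T actual=T -> ctr[3]=3
Ev 7: PC=1 idx=1 pred=T actual=T -> ctr[1]=3
Ev 8: PC=1 idx=1 pred=T actual=T -> ctr[1]=3
Ev 9: PC=1 idx=1 pred=T actual=T -> ctr[1]=3
Ev 10: PC=2 idx=2 pred=T actual=T -> ctr[2]=3
Ev 11: PC=3 idx=3 pred=T actual=T -> ctr[3]=3
Ev 12: PC=6 idx=2 pred=T actual=T -> ctr[2]=3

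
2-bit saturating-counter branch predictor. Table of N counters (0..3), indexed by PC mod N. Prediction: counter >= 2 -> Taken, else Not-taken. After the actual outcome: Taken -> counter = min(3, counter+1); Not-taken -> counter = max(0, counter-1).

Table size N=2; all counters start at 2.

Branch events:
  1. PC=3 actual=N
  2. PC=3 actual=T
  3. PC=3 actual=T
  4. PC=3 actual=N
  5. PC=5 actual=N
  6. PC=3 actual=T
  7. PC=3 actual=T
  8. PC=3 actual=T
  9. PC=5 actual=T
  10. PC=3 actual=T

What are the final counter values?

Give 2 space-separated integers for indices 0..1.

Answer: 2 3

Derivation:
Ev 1: PC=3 idx=1 pred=T actual=N -> ctr[1]=1
Ev 2: PC=3 idx=1 pred=N actual=T -> ctr[1]=2
Ev 3: PC=3 idx=1 pred=T actual=T -> ctr[1]=3
Ev 4: PC=3 idx=1 pred=T actual=N -> ctr[1]=2
Ev 5: PC=5 idx=1 pred=T actual=N -> ctr[1]=1
Ev 6: PC=3 idx=1 pred=N actual=T -> ctr[1]=2
Ev 7: PC=3 idx=1 pred=T actual=T -> ctr[1]=3
Ev 8: PC=3 idx=1 pred=T actual=T -> ctr[1]=3
Ev 9: PC=5 idx=1 pred=T actual=T -> ctr[1]=3
Ev 10: PC=3 idx=1 pred=T actual=T -> ctr[1]=3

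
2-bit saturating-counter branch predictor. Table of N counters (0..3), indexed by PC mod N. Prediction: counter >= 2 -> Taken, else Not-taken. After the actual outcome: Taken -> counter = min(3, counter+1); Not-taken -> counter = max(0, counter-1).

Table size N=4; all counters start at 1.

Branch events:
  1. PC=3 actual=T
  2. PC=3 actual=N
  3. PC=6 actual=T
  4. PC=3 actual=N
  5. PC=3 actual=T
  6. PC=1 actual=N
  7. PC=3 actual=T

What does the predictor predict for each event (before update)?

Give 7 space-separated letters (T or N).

Answer: N T N N N N N

Derivation:
Ev 1: PC=3 idx=3 pred=N actual=T -> ctr[3]=2
Ev 2: PC=3 idx=3 pred=T actual=N -> ctr[3]=1
Ev 3: PC=6 idx=2 pred=N actual=T -> ctr[2]=2
Ev 4: PC=3 idx=3 pred=N actual=N -> ctr[3]=0
Ev 5: PC=3 idx=3 pred=N actual=T -> ctr[3]=1
Ev 6: PC=1 idx=1 pred=N actual=N -> ctr[1]=0
Ev 7: PC=3 idx=3 pred=N actual=T -> ctr[3]=2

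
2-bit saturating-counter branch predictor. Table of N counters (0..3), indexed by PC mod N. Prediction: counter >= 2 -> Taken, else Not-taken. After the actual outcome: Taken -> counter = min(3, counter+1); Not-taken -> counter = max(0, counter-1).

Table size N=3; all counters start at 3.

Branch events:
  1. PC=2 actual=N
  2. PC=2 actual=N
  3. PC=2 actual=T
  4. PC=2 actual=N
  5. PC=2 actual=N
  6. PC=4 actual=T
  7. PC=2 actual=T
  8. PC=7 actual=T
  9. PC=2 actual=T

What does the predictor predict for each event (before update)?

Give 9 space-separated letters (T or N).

Ev 1: PC=2 idx=2 pred=T actual=N -> ctr[2]=2
Ev 2: PC=2 idx=2 pred=T actual=N -> ctr[2]=1
Ev 3: PC=2 idx=2 pred=N actual=T -> ctr[2]=2
Ev 4: PC=2 idx=2 pred=T actual=N -> ctr[2]=1
Ev 5: PC=2 idx=2 pred=N actual=N -> ctr[2]=0
Ev 6: PC=4 idx=1 pred=T actual=T -> ctr[1]=3
Ev 7: PC=2 idx=2 pred=N actual=T -> ctr[2]=1
Ev 8: PC=7 idx=1 pred=T actual=T -> ctr[1]=3
Ev 9: PC=2 idx=2 pred=N actual=T -> ctr[2]=2

Answer: T T N T N T N T N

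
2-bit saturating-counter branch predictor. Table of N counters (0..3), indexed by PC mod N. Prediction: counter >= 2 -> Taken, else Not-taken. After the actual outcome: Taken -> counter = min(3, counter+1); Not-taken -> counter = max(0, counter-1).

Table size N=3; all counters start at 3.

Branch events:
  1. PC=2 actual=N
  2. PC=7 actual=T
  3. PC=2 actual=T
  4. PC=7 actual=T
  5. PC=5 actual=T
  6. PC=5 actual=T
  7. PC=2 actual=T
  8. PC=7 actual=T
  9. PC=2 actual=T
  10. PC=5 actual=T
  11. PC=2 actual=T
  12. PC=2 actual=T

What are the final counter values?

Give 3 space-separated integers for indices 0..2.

Answer: 3 3 3

Derivation:
Ev 1: PC=2 idx=2 pred=T actual=N -> ctr[2]=2
Ev 2: PC=7 idx=1 pred=T actual=T -> ctr[1]=3
Ev 3: PC=2 idx=2 pred=T actual=T -> ctr[2]=3
Ev 4: PC=7 idx=1 pred=T actual=T -> ctr[1]=3
Ev 5: PC=5 idx=2 pred=T actual=T -> ctr[2]=3
Ev 6: PC=5 idx=2 pred=T actual=T -> ctr[2]=3
Ev 7: PC=2 idx=2 pred=T actual=T -> ctr[2]=3
Ev 8: PC=7 idx=1 pred=T actual=T -> ctr[1]=3
Ev 9: PC=2 idx=2 pred=T actual=T -> ctr[2]=3
Ev 10: PC=5 idx=2 pred=T actual=T -> ctr[2]=3
Ev 11: PC=2 idx=2 pred=T actual=T -> ctr[2]=3
Ev 12: PC=2 idx=2 pred=T actual=T -> ctr[2]=3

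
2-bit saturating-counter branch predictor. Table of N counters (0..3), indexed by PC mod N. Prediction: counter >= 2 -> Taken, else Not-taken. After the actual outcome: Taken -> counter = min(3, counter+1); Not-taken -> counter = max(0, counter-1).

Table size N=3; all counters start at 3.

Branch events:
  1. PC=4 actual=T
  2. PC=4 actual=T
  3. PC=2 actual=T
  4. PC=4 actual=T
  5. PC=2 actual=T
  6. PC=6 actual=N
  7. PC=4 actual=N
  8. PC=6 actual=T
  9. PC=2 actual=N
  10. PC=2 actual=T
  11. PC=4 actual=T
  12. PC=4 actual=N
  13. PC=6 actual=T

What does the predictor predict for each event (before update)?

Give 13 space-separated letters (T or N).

Answer: T T T T T T T T T T T T T

Derivation:
Ev 1: PC=4 idx=1 pred=T actual=T -> ctr[1]=3
Ev 2: PC=4 idx=1 pred=T actual=T -> ctr[1]=3
Ev 3: PC=2 idx=2 pred=T actual=T -> ctr[2]=3
Ev 4: PC=4 idx=1 pred=T actual=T -> ctr[1]=3
Ev 5: PC=2 idx=2 pred=T actual=T -> ctr[2]=3
Ev 6: PC=6 idx=0 pred=T actual=N -> ctr[0]=2
Ev 7: PC=4 idx=1 pred=T actual=N -> ctr[1]=2
Ev 8: PC=6 idx=0 pred=T actual=T -> ctr[0]=3
Ev 9: PC=2 idx=2 pred=T actual=N -> ctr[2]=2
Ev 10: PC=2 idx=2 pred=T actual=T -> ctr[2]=3
Ev 11: PC=4 idx=1 pred=T actual=T -> ctr[1]=3
Ev 12: PC=4 idx=1 pred=T actual=N -> ctr[1]=2
Ev 13: PC=6 idx=0 pred=T actual=T -> ctr[0]=3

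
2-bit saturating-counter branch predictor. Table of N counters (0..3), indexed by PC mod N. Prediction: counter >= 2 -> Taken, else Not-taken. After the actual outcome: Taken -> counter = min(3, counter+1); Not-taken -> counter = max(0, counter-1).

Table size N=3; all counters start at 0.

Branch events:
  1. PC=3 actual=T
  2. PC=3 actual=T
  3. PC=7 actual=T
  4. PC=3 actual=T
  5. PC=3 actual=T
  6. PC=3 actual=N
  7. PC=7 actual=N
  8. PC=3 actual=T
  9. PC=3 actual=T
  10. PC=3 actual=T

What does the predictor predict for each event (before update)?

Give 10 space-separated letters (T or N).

Ev 1: PC=3 idx=0 pred=N actual=T -> ctr[0]=1
Ev 2: PC=3 idx=0 pred=N actual=T -> ctr[0]=2
Ev 3: PC=7 idx=1 pred=N actual=T -> ctr[1]=1
Ev 4: PC=3 idx=0 pred=T actual=T -> ctr[0]=3
Ev 5: PC=3 idx=0 pred=T actual=T -> ctr[0]=3
Ev 6: PC=3 idx=0 pred=T actual=N -> ctr[0]=2
Ev 7: PC=7 idx=1 pred=N actual=N -> ctr[1]=0
Ev 8: PC=3 idx=0 pred=T actual=T -> ctr[0]=3
Ev 9: PC=3 idx=0 pred=T actual=T -> ctr[0]=3
Ev 10: PC=3 idx=0 pred=T actual=T -> ctr[0]=3

Answer: N N N T T T N T T T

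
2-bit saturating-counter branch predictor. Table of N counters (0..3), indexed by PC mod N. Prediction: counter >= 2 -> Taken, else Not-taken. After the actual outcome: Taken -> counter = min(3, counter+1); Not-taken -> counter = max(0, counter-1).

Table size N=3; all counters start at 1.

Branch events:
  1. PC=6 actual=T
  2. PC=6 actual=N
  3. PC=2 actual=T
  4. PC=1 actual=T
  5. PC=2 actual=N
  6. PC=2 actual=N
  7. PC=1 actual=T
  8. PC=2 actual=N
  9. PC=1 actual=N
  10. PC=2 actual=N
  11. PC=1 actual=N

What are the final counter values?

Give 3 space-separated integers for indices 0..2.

Answer: 1 1 0

Derivation:
Ev 1: PC=6 idx=0 pred=N actual=T -> ctr[0]=2
Ev 2: PC=6 idx=0 pred=T actual=N -> ctr[0]=1
Ev 3: PC=2 idx=2 pred=N actual=T -> ctr[2]=2
Ev 4: PC=1 idx=1 pred=N actual=T -> ctr[1]=2
Ev 5: PC=2 idx=2 pred=T actual=N -> ctr[2]=1
Ev 6: PC=2 idx=2 pred=N actual=N -> ctr[2]=0
Ev 7: PC=1 idx=1 pred=T actual=T -> ctr[1]=3
Ev 8: PC=2 idx=2 pred=N actual=N -> ctr[2]=0
Ev 9: PC=1 idx=1 pred=T actual=N -> ctr[1]=2
Ev 10: PC=2 idx=2 pred=N actual=N -> ctr[2]=0
Ev 11: PC=1 idx=1 pred=T actual=N -> ctr[1]=1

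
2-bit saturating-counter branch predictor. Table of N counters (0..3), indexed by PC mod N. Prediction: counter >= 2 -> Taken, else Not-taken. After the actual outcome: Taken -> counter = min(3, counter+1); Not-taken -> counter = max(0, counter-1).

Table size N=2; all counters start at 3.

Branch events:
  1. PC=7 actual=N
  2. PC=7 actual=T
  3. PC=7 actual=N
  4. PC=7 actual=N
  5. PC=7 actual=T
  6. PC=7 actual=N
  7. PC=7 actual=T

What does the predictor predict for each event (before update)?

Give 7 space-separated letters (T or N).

Answer: T T T T N T N

Derivation:
Ev 1: PC=7 idx=1 pred=T actual=N -> ctr[1]=2
Ev 2: PC=7 idx=1 pred=T actual=T -> ctr[1]=3
Ev 3: PC=7 idx=1 pred=T actual=N -> ctr[1]=2
Ev 4: PC=7 idx=1 pred=T actual=N -> ctr[1]=1
Ev 5: PC=7 idx=1 pred=N actual=T -> ctr[1]=2
Ev 6: PC=7 idx=1 pred=T actual=N -> ctr[1]=1
Ev 7: PC=7 idx=1 pred=N actual=T -> ctr[1]=2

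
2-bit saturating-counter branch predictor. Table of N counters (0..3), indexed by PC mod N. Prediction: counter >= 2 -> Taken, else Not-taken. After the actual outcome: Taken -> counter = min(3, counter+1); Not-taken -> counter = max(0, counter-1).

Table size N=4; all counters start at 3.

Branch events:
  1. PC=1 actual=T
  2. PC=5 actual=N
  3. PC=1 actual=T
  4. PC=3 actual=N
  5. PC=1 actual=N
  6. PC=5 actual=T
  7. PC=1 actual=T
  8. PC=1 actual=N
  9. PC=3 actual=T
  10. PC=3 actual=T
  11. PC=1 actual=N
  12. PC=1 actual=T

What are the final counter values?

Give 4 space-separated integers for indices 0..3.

Ev 1: PC=1 idx=1 pred=T actual=T -> ctr[1]=3
Ev 2: PC=5 idx=1 pred=T actual=N -> ctr[1]=2
Ev 3: PC=1 idx=1 pred=T actual=T -> ctr[1]=3
Ev 4: PC=3 idx=3 pred=T actual=N -> ctr[3]=2
Ev 5: PC=1 idx=1 pred=T actual=N -> ctr[1]=2
Ev 6: PC=5 idx=1 pred=T actual=T -> ctr[1]=3
Ev 7: PC=1 idx=1 pred=T actual=T -> ctr[1]=3
Ev 8: PC=1 idx=1 pred=T actual=N -> ctr[1]=2
Ev 9: PC=3 idx=3 pred=T actual=T -> ctr[3]=3
Ev 10: PC=3 idx=3 pred=T actual=T -> ctr[3]=3
Ev 11: PC=1 idx=1 pred=T actual=N -> ctr[1]=1
Ev 12: PC=1 idx=1 pred=N actual=T -> ctr[1]=2

Answer: 3 2 3 3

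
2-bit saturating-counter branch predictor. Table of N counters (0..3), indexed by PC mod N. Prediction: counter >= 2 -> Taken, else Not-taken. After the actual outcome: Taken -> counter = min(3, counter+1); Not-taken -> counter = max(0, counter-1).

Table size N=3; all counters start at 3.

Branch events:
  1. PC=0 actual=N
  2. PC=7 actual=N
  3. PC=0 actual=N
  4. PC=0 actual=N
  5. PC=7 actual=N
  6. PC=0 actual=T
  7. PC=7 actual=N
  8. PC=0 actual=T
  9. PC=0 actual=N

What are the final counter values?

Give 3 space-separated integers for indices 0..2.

Answer: 1 0 3

Derivation:
Ev 1: PC=0 idx=0 pred=T actual=N -> ctr[0]=2
Ev 2: PC=7 idx=1 pred=T actual=N -> ctr[1]=2
Ev 3: PC=0 idx=0 pred=T actual=N -> ctr[0]=1
Ev 4: PC=0 idx=0 pred=N actual=N -> ctr[0]=0
Ev 5: PC=7 idx=1 pred=T actual=N -> ctr[1]=1
Ev 6: PC=0 idx=0 pred=N actual=T -> ctr[0]=1
Ev 7: PC=7 idx=1 pred=N actual=N -> ctr[1]=0
Ev 8: PC=0 idx=0 pred=N actual=T -> ctr[0]=2
Ev 9: PC=0 idx=0 pred=T actual=N -> ctr[0]=1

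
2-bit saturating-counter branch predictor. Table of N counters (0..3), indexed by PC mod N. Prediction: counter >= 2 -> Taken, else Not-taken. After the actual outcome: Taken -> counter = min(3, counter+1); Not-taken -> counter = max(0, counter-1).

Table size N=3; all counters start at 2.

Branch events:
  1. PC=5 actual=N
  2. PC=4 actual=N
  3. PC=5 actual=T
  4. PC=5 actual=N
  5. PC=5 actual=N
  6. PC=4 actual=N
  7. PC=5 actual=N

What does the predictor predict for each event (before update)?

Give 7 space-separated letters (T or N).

Answer: T T N T N N N

Derivation:
Ev 1: PC=5 idx=2 pred=T actual=N -> ctr[2]=1
Ev 2: PC=4 idx=1 pred=T actual=N -> ctr[1]=1
Ev 3: PC=5 idx=2 pred=N actual=T -> ctr[2]=2
Ev 4: PC=5 idx=2 pred=T actual=N -> ctr[2]=1
Ev 5: PC=5 idx=2 pred=N actual=N -> ctr[2]=0
Ev 6: PC=4 idx=1 pred=N actual=N -> ctr[1]=0
Ev 7: PC=5 idx=2 pred=N actual=N -> ctr[2]=0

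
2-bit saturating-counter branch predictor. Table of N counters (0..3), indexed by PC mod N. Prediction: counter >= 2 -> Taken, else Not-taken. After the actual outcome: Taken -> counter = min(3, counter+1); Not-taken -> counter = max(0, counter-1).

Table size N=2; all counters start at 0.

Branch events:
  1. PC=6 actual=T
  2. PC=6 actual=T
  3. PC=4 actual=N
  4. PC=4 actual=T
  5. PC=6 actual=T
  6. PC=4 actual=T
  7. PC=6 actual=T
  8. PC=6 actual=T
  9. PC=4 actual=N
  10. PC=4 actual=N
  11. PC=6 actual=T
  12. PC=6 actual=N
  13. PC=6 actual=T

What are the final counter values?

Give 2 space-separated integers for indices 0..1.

Ev 1: PC=6 idx=0 pred=N actual=T -> ctr[0]=1
Ev 2: PC=6 idx=0 pred=N actual=T -> ctr[0]=2
Ev 3: PC=4 idx=0 pred=T actual=N -> ctr[0]=1
Ev 4: PC=4 idx=0 pred=N actual=T -> ctr[0]=2
Ev 5: PC=6 idx=0 pred=T actual=T -> ctr[0]=3
Ev 6: PC=4 idx=0 pred=T actual=T -> ctr[0]=3
Ev 7: PC=6 idx=0 pred=T actual=T -> ctr[0]=3
Ev 8: PC=6 idx=0 pred=T actual=T -> ctr[0]=3
Ev 9: PC=4 idx=0 pred=T actual=N -> ctr[0]=2
Ev 10: PC=4 idx=0 pred=T actual=N -> ctr[0]=1
Ev 11: PC=6 idx=0 pred=N actual=T -> ctr[0]=2
Ev 12: PC=6 idx=0 pred=T actual=N -> ctr[0]=1
Ev 13: PC=6 idx=0 pred=N actual=T -> ctr[0]=2

Answer: 2 0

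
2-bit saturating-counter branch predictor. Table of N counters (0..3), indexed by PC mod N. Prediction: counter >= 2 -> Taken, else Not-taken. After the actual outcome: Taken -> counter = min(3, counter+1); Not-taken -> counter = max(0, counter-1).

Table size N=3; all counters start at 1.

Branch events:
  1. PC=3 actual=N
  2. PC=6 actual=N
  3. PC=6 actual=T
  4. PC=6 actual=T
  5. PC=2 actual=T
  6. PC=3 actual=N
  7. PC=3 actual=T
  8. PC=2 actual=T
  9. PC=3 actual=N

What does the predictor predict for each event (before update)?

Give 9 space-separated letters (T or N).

Ev 1: PC=3 idx=0 pred=N actual=N -> ctr[0]=0
Ev 2: PC=6 idx=0 pred=N actual=N -> ctr[0]=0
Ev 3: PC=6 idx=0 pred=N actual=T -> ctr[0]=1
Ev 4: PC=6 idx=0 pred=N actual=T -> ctr[0]=2
Ev 5: PC=2 idx=2 pred=N actual=T -> ctr[2]=2
Ev 6: PC=3 idx=0 pred=T actual=N -> ctr[0]=1
Ev 7: PC=3 idx=0 pred=N actual=T -> ctr[0]=2
Ev 8: PC=2 idx=2 pred=T actual=T -> ctr[2]=3
Ev 9: PC=3 idx=0 pred=T actual=N -> ctr[0]=1

Answer: N N N N N T N T T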